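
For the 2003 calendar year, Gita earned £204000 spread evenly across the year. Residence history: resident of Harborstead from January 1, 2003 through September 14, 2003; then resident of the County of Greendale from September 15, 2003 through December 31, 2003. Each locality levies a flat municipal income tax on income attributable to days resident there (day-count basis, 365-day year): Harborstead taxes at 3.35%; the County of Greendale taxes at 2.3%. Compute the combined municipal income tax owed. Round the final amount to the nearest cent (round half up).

£6200.20

Harborstead, January 1 – September 14, 2003: 257 days → £204000 × 3.35% × 257/365 = £4811.8849
The County of Greendale, September 15 – December 31, 2003: 108 days → £204000 × 2.3% × 108/365 = £1388.3178
Total = £6200.2027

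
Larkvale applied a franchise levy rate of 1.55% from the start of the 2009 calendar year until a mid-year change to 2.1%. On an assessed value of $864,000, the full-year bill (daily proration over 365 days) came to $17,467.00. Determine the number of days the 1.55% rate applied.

Let d = days at the first rate; then 365 − d days at the second rate.
$864,000 × [1.55%·d + 2.1%·(365−d)] / 365 = $17,467.00
Solving gives d = 52, so the new rate took effect on 22 Feb 2009.

52 days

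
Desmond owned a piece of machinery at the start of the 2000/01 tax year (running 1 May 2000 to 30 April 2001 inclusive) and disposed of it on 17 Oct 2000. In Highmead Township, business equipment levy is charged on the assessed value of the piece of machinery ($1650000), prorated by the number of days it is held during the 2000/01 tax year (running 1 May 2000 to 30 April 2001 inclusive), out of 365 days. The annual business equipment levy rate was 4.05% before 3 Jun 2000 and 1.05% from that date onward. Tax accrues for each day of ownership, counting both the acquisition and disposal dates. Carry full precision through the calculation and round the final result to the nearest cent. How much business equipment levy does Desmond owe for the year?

$12544.52

1 May – 2 Jun 2000: 33 days at 4.05% → $1650000 × 4.05% × 33/365 = $6041.7123
3 Jun – 17 Oct 2000: 137 days at 1.05% → $1650000 × 1.05% × 137/365 = $6502.8082
Total = $12544.5205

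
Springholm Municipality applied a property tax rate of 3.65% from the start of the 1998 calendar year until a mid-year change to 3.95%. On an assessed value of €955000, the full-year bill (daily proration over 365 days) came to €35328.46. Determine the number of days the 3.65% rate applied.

305 days

Let d = days at the first rate; then 365 − d days at the second rate.
€955000 × [3.65%·d + 3.95%·(365−d)] / 365 = €35328.46
Solving gives d = 305, so the new rate took effect on November 2, 1998.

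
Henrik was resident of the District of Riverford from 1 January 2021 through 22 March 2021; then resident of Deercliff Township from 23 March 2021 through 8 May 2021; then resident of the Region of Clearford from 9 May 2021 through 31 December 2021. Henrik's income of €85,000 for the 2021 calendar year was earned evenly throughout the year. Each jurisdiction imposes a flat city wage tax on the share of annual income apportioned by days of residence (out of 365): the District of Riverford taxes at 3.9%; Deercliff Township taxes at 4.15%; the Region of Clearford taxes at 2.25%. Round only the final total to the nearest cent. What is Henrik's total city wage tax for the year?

The District of Riverford, 1 January – 22 March 2021: 81 days → €85,000 × 3.9% × 81/365 = €735.6575
Deercliff Township, 23 March – 8 May 2021: 47 days → €85,000 × 4.15% × 47/365 = €454.2260
The Region of Clearford, 9 May – 31 December 2021: 237 days → €85,000 × 2.25% × 237/365 = €1,241.8151
Total = €2,431.6986

€2,431.70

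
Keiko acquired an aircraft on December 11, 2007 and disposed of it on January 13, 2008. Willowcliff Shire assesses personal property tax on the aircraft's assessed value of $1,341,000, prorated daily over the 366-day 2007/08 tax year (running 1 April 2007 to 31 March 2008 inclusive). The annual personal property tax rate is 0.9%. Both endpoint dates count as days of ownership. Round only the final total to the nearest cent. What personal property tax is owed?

Days held (December 11, 2007 – January 13, 2008): 34 out of 366
Tax = $1,341,000 × 0.9% × 34/366 = $1,121.1639

$1,121.16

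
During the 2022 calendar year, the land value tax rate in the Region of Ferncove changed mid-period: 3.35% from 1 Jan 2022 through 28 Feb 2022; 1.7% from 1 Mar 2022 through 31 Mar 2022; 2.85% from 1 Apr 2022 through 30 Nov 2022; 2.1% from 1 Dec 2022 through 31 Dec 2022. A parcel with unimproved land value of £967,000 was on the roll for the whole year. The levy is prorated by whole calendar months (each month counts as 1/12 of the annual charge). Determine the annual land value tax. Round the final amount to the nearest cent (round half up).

1 Jan – 28 Feb 2022: 2 months at 3.35% → £967,000 × 3.35% × 2/12 = £5,399.0833
1 Mar – 31 Mar 2022: 1 month at 1.7% → £967,000 × 1.7% × 1/12 = £1,369.9167
1 Apr – 30 Nov 2022: 8 months at 2.85% → £967,000 × 2.85% × 8/12 = £18,373.0000
1 Dec – 31 Dec 2022: 1 month at 2.1% → £967,000 × 2.1% × 1/12 = £1,692.2500
Total = £26,834.2500

£26,834.25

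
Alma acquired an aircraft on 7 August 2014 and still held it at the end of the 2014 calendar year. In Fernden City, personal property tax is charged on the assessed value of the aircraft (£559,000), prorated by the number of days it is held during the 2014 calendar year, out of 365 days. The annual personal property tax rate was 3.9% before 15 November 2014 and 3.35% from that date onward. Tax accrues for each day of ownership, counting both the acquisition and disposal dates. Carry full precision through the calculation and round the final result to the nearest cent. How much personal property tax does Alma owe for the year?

£8,384.23

7 August – 14 November 2014: 100 days at 3.9% → £559,000 × 3.9% × 100/365 = £5,972.8767
15 November – 31 December 2014: 47 days at 3.35% → £559,000 × 3.35% × 47/365 = £2,411.3575
Total = £8,384.2342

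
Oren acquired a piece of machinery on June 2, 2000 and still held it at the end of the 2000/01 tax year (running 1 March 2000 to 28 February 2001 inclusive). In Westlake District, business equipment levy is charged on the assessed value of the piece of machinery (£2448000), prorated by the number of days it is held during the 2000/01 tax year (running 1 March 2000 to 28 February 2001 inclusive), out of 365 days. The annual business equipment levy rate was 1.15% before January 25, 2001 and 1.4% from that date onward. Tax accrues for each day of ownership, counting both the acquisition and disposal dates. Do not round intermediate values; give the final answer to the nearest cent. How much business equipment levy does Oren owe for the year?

£21565.87

June 2, 2000 – January 24, 2001: 237 days at 1.15% → £2448000 × 1.15% × 237/365 = £18279.5178
January 25 – February 28, 2001: 35 days at 1.4% → £2448000 × 1.4% × 35/365 = £3286.3562
Total = £21565.8740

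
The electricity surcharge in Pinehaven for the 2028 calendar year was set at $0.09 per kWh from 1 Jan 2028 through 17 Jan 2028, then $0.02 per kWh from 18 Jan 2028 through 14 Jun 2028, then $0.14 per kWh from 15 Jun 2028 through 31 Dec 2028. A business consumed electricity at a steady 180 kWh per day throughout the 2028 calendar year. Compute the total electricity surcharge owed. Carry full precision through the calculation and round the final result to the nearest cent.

1 Jan – 17 Jan 2028: 17 days × 180 kWh/day = 3,060 kWh at $0.09/kWh → $275.40
18 Jan – 14 Jun 2028: 149 days × 180 kWh/day = 26,820 kWh at $0.02/kWh → $536.40
15 Jun – 31 Dec 2028: 200 days × 180 kWh/day = 36,000 kWh at $0.14/kWh → $5040.00

$5851.80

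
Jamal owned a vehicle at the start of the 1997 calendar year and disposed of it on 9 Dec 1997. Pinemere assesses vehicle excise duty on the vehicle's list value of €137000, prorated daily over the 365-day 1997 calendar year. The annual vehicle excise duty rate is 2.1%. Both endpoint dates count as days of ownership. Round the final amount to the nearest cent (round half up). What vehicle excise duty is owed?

€2703.59

Days held (1 Jan – 9 Dec 1997): 343 out of 365
Tax = €137000 × 2.1% × 343/365 = €2703.5918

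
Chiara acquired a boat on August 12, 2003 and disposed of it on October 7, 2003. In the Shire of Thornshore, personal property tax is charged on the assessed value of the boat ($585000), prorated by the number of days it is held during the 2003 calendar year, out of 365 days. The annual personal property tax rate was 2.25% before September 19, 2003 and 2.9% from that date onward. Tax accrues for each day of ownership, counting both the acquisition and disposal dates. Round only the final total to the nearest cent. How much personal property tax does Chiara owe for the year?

$2253.45

August 12 – September 18, 2003: 38 days at 2.25% → $585000 × 2.25% × 38/365 = $1370.3425
September 19 – October 7, 2003: 19 days at 2.9% → $585000 × 2.9% × 19/365 = $883.1096
Total = $2253.4521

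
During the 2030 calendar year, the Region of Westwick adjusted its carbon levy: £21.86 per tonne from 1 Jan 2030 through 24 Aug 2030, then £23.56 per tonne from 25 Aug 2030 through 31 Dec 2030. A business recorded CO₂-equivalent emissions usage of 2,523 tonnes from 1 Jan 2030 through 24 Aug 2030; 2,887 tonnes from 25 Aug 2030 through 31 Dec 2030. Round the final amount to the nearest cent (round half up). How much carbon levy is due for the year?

£123,170.50

1 Jan – 24 Aug 2030: 2,523 tonnes at £21.86/tonne → £55,152.78
25 Aug – 31 Dec 2030: 2,887 tonnes at £23.56/tonne → £68,017.72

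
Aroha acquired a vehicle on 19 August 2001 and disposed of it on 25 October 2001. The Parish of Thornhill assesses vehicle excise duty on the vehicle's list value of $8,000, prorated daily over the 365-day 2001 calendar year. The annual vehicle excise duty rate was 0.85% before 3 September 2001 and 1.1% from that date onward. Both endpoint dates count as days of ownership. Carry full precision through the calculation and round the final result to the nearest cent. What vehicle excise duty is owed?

$15.57

19 August – 2 September 2001: 15 days at 0.85% → $8,000 × 0.85% × 15/365 = $2.7945
3 September – 25 October 2001: 53 days at 1.1% → $8,000 × 1.1% × 53/365 = $12.7781
Total = $15.5726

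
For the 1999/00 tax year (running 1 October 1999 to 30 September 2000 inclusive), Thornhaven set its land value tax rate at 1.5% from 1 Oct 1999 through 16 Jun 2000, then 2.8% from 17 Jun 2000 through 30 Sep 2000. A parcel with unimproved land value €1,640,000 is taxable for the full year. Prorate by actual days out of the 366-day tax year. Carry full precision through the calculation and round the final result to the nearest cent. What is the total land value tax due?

1 Oct 1999 – 16 Jun 2000: 260 days at 1.5% → €1,640,000 × 1.5% × 260/366 = €17,475.4098
17 Jun – 30 Sep 2000: 106 days at 2.8% → €1,640,000 × 2.8% × 106/366 = €13,299.2350
Total = €30,774.6448

€30,774.64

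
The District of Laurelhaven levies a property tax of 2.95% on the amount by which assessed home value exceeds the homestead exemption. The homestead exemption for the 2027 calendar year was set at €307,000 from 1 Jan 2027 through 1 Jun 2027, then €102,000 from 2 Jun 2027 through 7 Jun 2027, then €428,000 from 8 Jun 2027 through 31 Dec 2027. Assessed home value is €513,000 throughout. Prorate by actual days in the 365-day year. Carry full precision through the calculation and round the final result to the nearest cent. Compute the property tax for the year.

1 Jan – 1 Jun 2027: 152 days, exemption €307,000 → (€513,000 − €307,000) × 2.95% × 152/365 = €2,530.6959
2 Jun – 7 Jun 2027: 6 days, exemption €102,000 → (€513,000 − €102,000) × 2.95% × 6/365 = €199.3068
8 Jun – 31 Dec 2027: 207 days, exemption €428,000 → (€513,000 − €428,000) × 2.95% × 207/365 = €1,422.0616
Total = €4,152.0644

€4,152.06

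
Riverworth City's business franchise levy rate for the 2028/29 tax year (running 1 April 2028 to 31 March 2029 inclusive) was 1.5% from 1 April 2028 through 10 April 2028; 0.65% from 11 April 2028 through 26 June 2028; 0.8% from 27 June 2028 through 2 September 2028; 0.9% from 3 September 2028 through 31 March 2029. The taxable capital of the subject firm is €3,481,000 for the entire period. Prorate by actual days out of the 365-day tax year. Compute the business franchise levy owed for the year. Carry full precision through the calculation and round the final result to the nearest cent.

1 April – 10 April 2028: 10 days at 1.5% → €3,481,000 × 1.5% × 10/365 = €1,430.5479
11 April – 26 June 2028: 77 days at 0.65% → €3,481,000 × 0.65% × 77/365 = €4,773.2616
27 June – 2 September 2028: 68 days at 0.8% → €3,481,000 × 0.8% × 68/365 = €5,188.1205
3 September 2028 – 31 March 2029: 210 days at 0.9% → €3,481,000 × 0.9% × 210/365 = €18,024.9041
Total = €29,416.8342

€29,416.83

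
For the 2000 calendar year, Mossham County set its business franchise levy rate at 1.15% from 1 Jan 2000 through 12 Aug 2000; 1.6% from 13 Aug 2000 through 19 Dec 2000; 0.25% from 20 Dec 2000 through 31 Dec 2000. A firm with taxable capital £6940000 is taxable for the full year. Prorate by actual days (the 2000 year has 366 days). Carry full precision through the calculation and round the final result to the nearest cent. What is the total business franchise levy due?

1 Jan – 12 Aug 2000: 225 days at 1.15% → £6940000 × 1.15% × 225/366 = £49063.5246
13 Aug – 19 Dec 2000: 129 days at 1.6% → £6940000 × 1.6% × 129/366 = £39137.0492
20 Dec – 31 Dec 2000: 12 days at 0.25% → £6940000 × 0.25% × 12/366 = £568.8525
Total = £88769.4262

£88769.43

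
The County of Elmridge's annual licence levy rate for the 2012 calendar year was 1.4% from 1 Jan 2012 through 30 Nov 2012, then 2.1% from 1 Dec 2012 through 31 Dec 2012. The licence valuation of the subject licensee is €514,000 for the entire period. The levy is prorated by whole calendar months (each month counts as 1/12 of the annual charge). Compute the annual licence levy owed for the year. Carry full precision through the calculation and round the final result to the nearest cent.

€7,495.83

1 Jan – 30 Nov 2012: 11 months at 1.4% → €514,000 × 1.4% × 11/12 = €6,596.3333
1 Dec – 31 Dec 2012: 1 month at 2.1% → €514,000 × 2.1% × 1/12 = €899.5000
Total = €7,495.8333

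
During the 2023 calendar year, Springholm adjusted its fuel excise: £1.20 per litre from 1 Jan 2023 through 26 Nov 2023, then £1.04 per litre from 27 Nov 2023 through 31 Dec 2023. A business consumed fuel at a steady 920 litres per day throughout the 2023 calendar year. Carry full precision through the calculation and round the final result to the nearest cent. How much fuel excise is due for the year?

1 Jan – 26 Nov 2023: 330 days × 920 litres/day = 303,600 litres at £1.20/litre → £364,320.00
27 Nov – 31 Dec 2023: 35 days × 920 litres/day = 32,200 litres at £1.04/litre → £33,488.00

£397,808.00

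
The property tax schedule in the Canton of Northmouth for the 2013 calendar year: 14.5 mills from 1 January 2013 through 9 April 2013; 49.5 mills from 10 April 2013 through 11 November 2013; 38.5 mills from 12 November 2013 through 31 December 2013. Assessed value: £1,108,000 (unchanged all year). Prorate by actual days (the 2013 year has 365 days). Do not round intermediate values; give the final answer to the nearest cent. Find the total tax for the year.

1 January – 9 April 2013: 99 days at 14.5 mills → £1,108,000 × 1.45% × 99/365 = £4,357.6274
10 April – 11 November 2013: 216 days at 49.5 mills → £1,108,000 × 4.95% × 216/365 = £32,456.8110
12 November – 31 December 2013: 50 days at 38.5 mills → £1,108,000 × 3.85% × 50/365 = £5,843.5616
Total = £42,658.0000

£42,658.00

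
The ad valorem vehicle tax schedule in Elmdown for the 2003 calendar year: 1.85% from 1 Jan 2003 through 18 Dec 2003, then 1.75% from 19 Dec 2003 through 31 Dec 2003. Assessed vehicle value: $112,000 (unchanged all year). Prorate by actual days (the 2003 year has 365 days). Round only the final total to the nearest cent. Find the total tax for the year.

$2,068.01

1 Jan – 18 Dec 2003: 352 days at 1.85% → $112,000 × 1.85% × 352/365 = $1,998.2027
19 Dec – 31 Dec 2003: 13 days at 1.75% → $112,000 × 1.75% × 13/365 = $69.8082
Total = $2,068.0110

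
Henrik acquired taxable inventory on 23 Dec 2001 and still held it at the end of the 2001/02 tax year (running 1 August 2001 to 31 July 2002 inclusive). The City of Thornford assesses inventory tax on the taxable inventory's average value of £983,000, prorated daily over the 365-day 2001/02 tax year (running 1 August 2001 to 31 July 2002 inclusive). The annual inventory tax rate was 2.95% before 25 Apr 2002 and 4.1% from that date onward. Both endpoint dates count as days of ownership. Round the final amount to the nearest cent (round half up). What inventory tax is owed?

£20,593.18

23 Dec 2001 – 24 Apr 2002: 123 days at 2.95% → £983,000 × 2.95% × 123/365 = £9,772.0973
25 Apr – 31 Jul 2002: 98 days at 4.1% → £983,000 × 4.1% × 98/365 = £10,821.0795
Total = £20,593.1767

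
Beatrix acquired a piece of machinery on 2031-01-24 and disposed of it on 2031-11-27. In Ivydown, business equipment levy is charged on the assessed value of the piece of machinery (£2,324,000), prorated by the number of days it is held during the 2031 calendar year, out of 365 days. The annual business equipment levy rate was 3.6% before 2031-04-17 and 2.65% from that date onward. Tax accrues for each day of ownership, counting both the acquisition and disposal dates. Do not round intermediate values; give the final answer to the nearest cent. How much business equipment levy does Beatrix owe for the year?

2031-01-24 to 2031-04-16: 83 days at 3.6% → £2,324,000 × 3.6% × 83/365 = £19,024.9644
2031-04-17 to 2031-11-27: 225 days at 2.65% → £2,324,000 × 2.65% × 225/365 = £37,963.9726
Total = £56,988.9370

£56,988.94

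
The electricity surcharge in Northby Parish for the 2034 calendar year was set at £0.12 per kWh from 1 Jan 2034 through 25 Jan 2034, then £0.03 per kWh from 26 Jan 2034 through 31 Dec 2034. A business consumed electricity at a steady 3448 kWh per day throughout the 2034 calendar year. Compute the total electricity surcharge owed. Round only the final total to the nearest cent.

1 Jan – 25 Jan 2034: 25 days × 3448 kWh/day = 86,200 kWh at £0.12/kWh → £10,344.00
26 Jan – 31 Dec 2034: 340 days × 3448 kWh/day = 1,172,320 kWh at £0.03/kWh → £35,169.60

£45,513.60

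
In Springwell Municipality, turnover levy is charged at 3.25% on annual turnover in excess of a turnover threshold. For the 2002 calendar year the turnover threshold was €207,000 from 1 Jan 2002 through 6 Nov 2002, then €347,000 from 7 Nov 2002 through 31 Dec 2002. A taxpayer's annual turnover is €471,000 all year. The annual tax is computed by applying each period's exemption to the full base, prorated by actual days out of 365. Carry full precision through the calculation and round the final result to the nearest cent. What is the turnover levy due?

1 Jan – 6 Nov 2002: 310 days, exemption €207,000 → (€471,000 − €207,000) × 3.25% × 310/365 = €7,287.1233
7 Nov – 31 Dec 2002: 55 days, exemption €347,000 → (€471,000 − €347,000) × 3.25% × 55/365 = €607.2603
Total = €7,894.3836

€7,894.38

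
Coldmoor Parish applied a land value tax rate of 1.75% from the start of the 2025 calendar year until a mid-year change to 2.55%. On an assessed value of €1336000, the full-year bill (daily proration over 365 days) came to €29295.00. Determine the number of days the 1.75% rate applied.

Let d = days at the first rate; then 365 − d days at the second rate.
€1336000 × [1.75%·d + 2.55%·(365−d)] / 365 = €29295.00
Solving gives d = 163, so the new rate took effect on 13 June 2025.

163 days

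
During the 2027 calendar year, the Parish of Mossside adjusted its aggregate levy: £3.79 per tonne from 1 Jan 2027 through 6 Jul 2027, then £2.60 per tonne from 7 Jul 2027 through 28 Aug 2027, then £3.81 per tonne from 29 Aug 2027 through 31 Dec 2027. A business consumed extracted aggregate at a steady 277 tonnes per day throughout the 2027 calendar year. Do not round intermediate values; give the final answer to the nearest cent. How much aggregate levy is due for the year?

£366410.06

1 Jan – 6 Jul 2027: 187 days × 277 tonnes/day = 51,799 tonnes at £3.79/tonne → £196318.21
7 Jul – 28 Aug 2027: 53 days × 277 tonnes/day = 14,681 tonnes at £2.60/tonne → £38170.60
29 Aug – 31 Dec 2027: 125 days × 277 tonnes/day = 34,625 tonnes at £3.81/tonne → £131921.25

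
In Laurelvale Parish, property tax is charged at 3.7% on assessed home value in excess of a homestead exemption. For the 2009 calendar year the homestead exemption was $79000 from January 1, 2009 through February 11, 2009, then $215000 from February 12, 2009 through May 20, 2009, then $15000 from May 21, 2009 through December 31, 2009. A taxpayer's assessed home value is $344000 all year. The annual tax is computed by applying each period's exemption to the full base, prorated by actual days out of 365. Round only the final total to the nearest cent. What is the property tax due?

January 1 – February 11, 2009: 42 days, exemption $79000 → ($344000 − $79000) × 3.7% × 42/365 = $1128.2466
February 12 – May 20, 2009: 98 days, exemption $215000 → ($344000 − $215000) × 3.7% × 98/365 = $1281.5178
May 21 – December 31, 2009: 225 days, exemption $15000 → ($344000 − $15000) × 3.7% × 225/365 = $7503.9041
Total = $9913.6685

$9913.67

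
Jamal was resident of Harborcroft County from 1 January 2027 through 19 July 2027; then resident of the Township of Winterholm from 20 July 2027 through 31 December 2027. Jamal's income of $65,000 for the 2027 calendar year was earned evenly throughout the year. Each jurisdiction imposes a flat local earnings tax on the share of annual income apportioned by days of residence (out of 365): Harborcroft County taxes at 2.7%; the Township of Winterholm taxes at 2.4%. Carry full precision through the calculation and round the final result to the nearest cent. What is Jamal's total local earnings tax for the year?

$1,666.85

Harborcroft County, 1 January – 19 July 2027: 200 days → $65,000 × 2.7% × 200/365 = $961.6438
The Township of Winterholm, 20 July – 31 December 2027: 165 days → $65,000 × 2.4% × 165/365 = $705.2055
Total = $1,666.8493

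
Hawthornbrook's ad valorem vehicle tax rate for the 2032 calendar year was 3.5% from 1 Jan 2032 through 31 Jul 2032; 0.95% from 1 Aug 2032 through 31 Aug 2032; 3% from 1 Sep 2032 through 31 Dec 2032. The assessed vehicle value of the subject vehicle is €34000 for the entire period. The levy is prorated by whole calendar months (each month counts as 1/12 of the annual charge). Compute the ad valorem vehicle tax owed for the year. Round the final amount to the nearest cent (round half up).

1 Jan – 31 Jul 2032: 7 months at 3.5% → €34000 × 3.5% × 7/12 = €694.1667
1 Aug – 31 Aug 2032: 1 month at 0.95% → €34000 × 0.95% × 1/12 = €26.9167
1 Sep – 31 Dec 2032: 4 months at 3% → €34000 × 3% × 4/12 = €340.0000
Total = €1061.0833

€1061.08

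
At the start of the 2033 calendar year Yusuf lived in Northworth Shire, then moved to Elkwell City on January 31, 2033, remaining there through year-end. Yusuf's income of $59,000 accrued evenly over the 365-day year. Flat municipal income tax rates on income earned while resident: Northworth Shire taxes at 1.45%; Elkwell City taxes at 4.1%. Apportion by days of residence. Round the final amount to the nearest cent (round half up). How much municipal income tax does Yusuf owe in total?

$2,290.49

Northworth Shire, January 1 – January 30, 2033: 30 days → $59,000 × 1.45% × 30/365 = $70.3151
Elkwell City, January 31 – December 31, 2033: 335 days → $59,000 × 4.1% × 335/365 = $2,220.1781
Total = $2,290.4932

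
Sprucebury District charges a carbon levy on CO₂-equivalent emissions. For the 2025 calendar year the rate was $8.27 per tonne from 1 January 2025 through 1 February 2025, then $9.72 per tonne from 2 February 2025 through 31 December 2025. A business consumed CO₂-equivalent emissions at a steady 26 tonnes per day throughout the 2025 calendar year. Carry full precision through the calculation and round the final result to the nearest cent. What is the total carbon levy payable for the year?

1 January – 1 February 2025: 32 days × 26 tonnes/day = 832 tonnes at $8.27/tonne → $6880.64
2 February – 31 December 2025: 333 days × 26 tonnes/day = 8,658 tonnes at $9.72/tonne → $84155.76

$91036.40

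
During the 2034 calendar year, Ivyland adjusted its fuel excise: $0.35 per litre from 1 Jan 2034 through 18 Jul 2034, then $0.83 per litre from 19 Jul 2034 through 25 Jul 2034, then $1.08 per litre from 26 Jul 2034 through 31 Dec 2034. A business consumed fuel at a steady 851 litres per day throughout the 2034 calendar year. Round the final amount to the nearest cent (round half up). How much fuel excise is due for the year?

$210,350.18

1 Jan – 18 Jul 2034: 199 days × 851 litres/day = 169,349 litres at $0.35/litre → $59,272.15
19 Jul – 25 Jul 2034: 7 days × 851 litres/day = 5,957 litres at $0.83/litre → $4,944.31
26 Jul – 31 Dec 2034: 159 days × 851 litres/day = 135,309 litres at $1.08/litre → $146,133.72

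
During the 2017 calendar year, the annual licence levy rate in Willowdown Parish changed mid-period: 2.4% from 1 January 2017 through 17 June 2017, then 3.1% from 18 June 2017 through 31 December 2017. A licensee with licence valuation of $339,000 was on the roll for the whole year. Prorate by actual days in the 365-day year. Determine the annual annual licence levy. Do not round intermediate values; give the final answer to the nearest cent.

1 January – 17 June 2017: 168 days at 2.4% → $339,000 × 2.4% × 168/365 = $3,744.7890
18 June – 31 December 2017: 197 days at 3.1% → $339,000 × 3.1% × 197/365 = $5,671.9808
Total = $9,416.7699

$9,416.77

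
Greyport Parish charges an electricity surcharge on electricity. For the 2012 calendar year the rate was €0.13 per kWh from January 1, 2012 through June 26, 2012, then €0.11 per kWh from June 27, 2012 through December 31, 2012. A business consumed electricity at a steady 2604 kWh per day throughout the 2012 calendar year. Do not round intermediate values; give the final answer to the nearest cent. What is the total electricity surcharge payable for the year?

€114107.28

January 1 – June 26, 2012: 178 days × 2604 kWh/day = 463,512 kWh at €0.13/kWh → €60256.56
June 27 – December 31, 2012: 188 days × 2604 kWh/day = 489,552 kWh at €0.11/kWh → €53850.72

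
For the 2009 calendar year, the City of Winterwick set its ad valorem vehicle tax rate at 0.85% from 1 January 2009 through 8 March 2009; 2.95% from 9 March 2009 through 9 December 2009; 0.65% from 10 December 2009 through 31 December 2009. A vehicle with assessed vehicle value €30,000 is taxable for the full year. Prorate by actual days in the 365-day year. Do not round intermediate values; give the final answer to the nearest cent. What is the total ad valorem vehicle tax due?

€727.77

1 January – 8 March 2009: 67 days at 0.85% → €30,000 × 0.85% × 67/365 = €46.8082
9 March – 9 December 2009: 276 days at 2.95% → €30,000 × 2.95% × 276/365 = €669.2055
10 December – 31 December 2009: 22 days at 0.65% → €30,000 × 0.65% × 22/365 = €11.7534
Total = €727.7671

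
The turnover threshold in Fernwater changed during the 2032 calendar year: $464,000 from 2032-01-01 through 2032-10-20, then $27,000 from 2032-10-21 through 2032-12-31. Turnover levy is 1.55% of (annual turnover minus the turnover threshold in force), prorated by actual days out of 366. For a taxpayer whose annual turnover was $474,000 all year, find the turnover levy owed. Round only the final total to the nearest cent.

$1,487.49

2032-01-01 to 2032-10-20: 294 days, exemption $464,000 → ($474,000 − $464,000) × 1.55% × 294/366 = $124.5082
2032-10-21 to 2032-12-31: 72 days, exemption $27,000 → ($474,000 − $27,000) × 1.55% × 72/366 = $1,362.9836
Total = $1,487.4918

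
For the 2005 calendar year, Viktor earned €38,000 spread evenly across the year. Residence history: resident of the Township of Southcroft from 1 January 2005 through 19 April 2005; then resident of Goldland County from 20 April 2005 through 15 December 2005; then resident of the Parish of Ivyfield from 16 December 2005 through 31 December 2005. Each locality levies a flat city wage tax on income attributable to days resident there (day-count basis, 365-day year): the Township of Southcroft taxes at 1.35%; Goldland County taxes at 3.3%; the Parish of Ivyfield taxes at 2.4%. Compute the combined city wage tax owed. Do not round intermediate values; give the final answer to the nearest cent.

The Township of Southcroft, 1 January – 19 April 2005: 109 days → €38,000 × 1.35% × 109/365 = €153.1973
Goldland County, 20 April – 15 December 2005: 240 days → €38,000 × 3.3% × 240/365 = €824.5479
The Parish of Ivyfield, 16 December – 31 December 2005: 16 days → €38,000 × 2.4% × 16/365 = €39.9781
Total = €1,017.7233

€1,017.72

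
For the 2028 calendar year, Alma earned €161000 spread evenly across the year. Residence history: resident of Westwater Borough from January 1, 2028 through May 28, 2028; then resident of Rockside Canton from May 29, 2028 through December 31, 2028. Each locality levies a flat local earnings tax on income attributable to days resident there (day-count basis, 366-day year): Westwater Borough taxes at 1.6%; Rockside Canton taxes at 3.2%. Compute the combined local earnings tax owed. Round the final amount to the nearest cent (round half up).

Westwater Borough, January 1 – May 28, 2028: 149 days → €161000 × 1.6% × 149/366 = €1048.6995
Rockside Canton, May 29 – December 31, 2028: 217 days → €161000 × 3.2% × 217/366 = €3054.6011
Total = €4103.3005

€4103.30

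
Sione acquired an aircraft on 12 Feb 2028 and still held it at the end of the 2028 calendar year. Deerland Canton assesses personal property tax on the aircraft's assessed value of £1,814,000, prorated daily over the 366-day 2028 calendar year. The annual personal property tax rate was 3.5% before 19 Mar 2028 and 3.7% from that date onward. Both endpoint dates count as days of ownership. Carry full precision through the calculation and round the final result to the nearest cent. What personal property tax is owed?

12 Feb – 18 Mar 2028: 36 days at 3.5% → £1,814,000 × 3.5% × 36/366 = £6,244.9180
19 Mar – 31 Dec 2028: 288 days at 3.7% → £1,814,000 × 3.7% × 288/366 = £52,814.1639
Total = £59,059.0820

£59,059.08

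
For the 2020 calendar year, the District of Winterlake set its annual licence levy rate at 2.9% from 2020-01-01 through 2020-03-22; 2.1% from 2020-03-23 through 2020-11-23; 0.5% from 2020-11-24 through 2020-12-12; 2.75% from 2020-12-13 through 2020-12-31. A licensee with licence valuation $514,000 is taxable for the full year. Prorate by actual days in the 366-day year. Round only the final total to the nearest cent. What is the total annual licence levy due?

2020-01-01 to 2020-03-22: 82 days at 2.9% → $514,000 × 2.9% × 82/366 = $3,339.5956
2020-03-23 to 2020-11-23: 246 days at 2.1% → $514,000 × 2.1% × 246/366 = $7,254.9836
2020-11-24 to 2020-12-12: 19 days at 0.5% → $514,000 × 0.5% × 19/366 = $133.4153
2020-12-13 to 2020-12-31: 19 days at 2.75% → $514,000 × 2.75% × 19/366 = $733.7842
Total = $11,461.7787

$11,461.78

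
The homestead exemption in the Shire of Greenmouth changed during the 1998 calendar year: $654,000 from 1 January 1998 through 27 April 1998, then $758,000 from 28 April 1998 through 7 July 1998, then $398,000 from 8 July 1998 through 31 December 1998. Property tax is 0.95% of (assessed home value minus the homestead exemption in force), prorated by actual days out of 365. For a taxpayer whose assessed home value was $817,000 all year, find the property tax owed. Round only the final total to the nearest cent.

$2,535.67

1 January – 27 April 1998: 117 days, exemption $654,000 → ($817,000 − $654,000) × 0.95% × 117/365 = $496.3685
28 April – 7 July 1998: 71 days, exemption $758,000 → ($817,000 − $758,000) × 0.95% × 71/365 = $109.0288
8 July – 31 December 1998: 177 days, exemption $398,000 → ($817,000 − $398,000) × 0.95% × 177/365 = $1,930.2699
Total = $2,535.6671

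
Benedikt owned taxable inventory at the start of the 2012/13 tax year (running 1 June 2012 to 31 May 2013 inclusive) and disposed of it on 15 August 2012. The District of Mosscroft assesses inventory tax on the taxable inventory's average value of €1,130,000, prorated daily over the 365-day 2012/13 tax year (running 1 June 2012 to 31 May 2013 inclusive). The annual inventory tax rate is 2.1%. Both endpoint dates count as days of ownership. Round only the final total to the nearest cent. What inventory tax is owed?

€4,941.04

Days held (1 June – 15 August 2012): 76 out of 365
Tax = €1,130,000 × 2.1% × 76/365 = €4,941.0411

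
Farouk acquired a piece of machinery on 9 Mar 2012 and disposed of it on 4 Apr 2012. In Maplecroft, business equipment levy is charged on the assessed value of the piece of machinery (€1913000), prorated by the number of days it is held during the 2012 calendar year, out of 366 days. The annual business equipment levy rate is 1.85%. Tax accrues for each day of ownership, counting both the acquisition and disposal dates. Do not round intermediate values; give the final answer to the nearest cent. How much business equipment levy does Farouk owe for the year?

€2610.77

Days held (9 Mar – 4 Apr 2012): 27 out of 366
Tax = €1913000 × 1.85% × 27/366 = €2610.7746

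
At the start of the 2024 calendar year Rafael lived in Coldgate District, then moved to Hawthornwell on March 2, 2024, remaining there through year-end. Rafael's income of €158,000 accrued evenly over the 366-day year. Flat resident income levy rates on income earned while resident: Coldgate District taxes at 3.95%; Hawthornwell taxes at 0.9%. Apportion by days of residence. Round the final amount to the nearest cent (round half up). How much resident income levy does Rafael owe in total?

Coldgate District, January 1 – March 1, 2024: 61 days → €158,000 × 3.95% × 61/366 = €1,040.1667
Hawthornwell, March 2 – December 31, 2024: 305 days → €158,000 × 0.9% × 305/366 = €1,185.0000
Total = €2,225.1667

€2,225.17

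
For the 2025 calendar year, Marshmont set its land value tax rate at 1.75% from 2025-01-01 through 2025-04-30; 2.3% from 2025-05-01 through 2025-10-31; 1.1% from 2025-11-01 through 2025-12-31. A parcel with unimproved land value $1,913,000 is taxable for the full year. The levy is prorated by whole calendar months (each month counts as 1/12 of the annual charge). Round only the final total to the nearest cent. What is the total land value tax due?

2025-01-01 to 2025-04-30: 4 months at 1.75% → $1,913,000 × 1.75% × 4/12 = $11,159.1667
2025-05-01 to 2025-10-31: 6 months at 2.3% → $1,913,000 × 2.3% × 6/12 = $21,999.5000
2025-11-01 to 2025-12-31: 2 months at 1.1% → $1,913,000 × 1.1% × 2/12 = $3,507.1667
Total = $36,665.8333

$36,665.83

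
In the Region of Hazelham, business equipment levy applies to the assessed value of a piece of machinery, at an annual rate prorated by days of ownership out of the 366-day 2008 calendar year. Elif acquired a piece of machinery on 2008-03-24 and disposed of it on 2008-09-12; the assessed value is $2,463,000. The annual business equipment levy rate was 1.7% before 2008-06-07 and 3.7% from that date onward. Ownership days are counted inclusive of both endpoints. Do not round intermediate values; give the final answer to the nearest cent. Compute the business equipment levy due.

2008-03-24 to 2008-06-06: 75 days at 1.7% → $2,463,000 × 1.7% × 75/366 = $8,580.1230
2008-06-07 to 2008-09-12: 98 days at 3.7% → $2,463,000 × 3.7% × 98/366 = $24,401.1967
Total = $32,981.3197

$32,981.32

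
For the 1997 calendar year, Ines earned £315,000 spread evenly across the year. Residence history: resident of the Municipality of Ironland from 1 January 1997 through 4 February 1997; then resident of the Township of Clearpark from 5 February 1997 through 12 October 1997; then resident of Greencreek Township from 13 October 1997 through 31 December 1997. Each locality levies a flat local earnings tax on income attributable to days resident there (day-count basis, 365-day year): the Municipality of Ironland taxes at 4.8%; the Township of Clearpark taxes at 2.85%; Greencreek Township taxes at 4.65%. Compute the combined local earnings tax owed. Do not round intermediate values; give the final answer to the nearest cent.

£10,809.25

The Municipality of Ironland, 1 January – 4 February 1997: 35 days → £315,000 × 4.8% × 35/365 = £1,449.8630
The Township of Clearpark, 5 February – 12 October 1997: 250 days → £315,000 × 2.85% × 250/365 = £6,148.9726
Greencreek Township, 13 October – 31 December 1997: 80 days → £315,000 × 4.65% × 80/365 = £3,210.4110
Total = £10,809.2466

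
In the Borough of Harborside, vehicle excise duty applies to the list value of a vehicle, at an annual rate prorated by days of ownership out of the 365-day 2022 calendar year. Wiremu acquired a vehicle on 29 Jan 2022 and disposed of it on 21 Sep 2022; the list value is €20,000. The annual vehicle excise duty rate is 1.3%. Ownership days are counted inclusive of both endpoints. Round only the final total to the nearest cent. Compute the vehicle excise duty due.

€168.11

Days held (29 Jan – 21 Sep 2022): 236 out of 365
Tax = €20,000 × 1.3% × 236/365 = €168.1096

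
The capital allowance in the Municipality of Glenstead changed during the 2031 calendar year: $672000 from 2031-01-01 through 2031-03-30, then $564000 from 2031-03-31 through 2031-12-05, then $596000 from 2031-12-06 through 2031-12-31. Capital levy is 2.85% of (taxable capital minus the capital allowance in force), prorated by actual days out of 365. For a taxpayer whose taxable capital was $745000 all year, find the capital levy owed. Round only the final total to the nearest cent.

2031-01-01 to 2031-03-30: 89 days, exemption $672000 → ($745000 − $672000) × 2.85% × 89/365 = $507.3000
2031-03-31 to 2031-12-05: 250 days, exemption $564000 → ($745000 − $564000) × 2.85% × 250/365 = $3533.2192
2031-12-06 to 2031-12-31: 26 days, exemption $596000 → ($745000 − $596000) × 2.85% × 26/365 = $302.4904
Total = $4343.0096

$4343.01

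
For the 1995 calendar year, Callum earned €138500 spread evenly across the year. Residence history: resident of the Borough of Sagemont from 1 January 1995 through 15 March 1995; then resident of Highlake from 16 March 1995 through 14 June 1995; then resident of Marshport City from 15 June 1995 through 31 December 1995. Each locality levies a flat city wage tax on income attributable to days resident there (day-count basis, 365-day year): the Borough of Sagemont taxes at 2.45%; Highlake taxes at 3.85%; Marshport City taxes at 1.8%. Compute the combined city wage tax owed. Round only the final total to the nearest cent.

The Borough of Sagemont, 1 January – 15 March 1995: 74 days → €138500 × 2.45% × 74/365 = €687.9466
Highlake, 16 March – 14 June 1995: 91 days → €138500 × 3.85% × 91/365 = €1329.4103
Marshport City, 15 June – 31 December 1995: 200 days → €138500 × 1.8% × 200/365 = €1366.0274
Total = €3383.3842

€3383.38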